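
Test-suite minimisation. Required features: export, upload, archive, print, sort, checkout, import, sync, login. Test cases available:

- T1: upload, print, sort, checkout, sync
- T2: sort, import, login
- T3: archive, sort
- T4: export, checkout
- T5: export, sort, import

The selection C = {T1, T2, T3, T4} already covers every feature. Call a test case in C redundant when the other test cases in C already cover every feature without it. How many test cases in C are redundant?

0

Drop T1: upload, print, sync uncovered — not redundant.
Drop T2: import, login uncovered — not redundant.
Drop T3: archive uncovered — not redundant.
Drop T4: export uncovered — not redundant.
None of the test cases in C is redundant.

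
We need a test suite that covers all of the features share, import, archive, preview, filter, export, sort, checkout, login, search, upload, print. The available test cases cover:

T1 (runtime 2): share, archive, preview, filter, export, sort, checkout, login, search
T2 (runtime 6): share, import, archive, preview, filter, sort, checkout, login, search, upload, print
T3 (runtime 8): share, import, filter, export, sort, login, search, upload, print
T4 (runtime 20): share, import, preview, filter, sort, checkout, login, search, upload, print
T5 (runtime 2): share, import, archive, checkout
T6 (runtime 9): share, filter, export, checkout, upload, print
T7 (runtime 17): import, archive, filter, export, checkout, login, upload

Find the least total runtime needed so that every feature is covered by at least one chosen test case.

T1, T2 cover every feature at runtime 2 + 6 = 8.
Any cover uses at least 2 test cases; among all covering selections none totals below 8.

8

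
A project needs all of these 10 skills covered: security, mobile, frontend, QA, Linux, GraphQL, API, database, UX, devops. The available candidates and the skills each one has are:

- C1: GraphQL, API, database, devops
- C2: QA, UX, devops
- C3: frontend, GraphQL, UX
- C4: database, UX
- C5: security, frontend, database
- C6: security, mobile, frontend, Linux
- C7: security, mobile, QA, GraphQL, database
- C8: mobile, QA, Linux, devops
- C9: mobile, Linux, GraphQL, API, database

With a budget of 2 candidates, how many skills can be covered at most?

Choosing C1, C6 covers {security, mobile, frontend, Linux, GraphQL, API, database, devops} — 8 skills.
No choice of 2 candidates does better; here QA, UX are left uncovered.

8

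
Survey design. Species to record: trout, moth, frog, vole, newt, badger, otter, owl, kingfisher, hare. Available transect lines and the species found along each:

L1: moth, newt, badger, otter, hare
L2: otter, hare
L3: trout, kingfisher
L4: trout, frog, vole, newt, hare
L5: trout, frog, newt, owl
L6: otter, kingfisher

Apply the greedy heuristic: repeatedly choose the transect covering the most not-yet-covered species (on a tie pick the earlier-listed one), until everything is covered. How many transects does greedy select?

Pick 1: L1 covers 5 new species (moth, newt, badger, otter, hare).
Pick 2: L4 covers 3 new species (trout, frog, vole).
Pick 3: L3 covers 1 new species (kingfisher).
Pick 4: L5 covers 1 new species (owl).
Greedy uses 4 transects.

4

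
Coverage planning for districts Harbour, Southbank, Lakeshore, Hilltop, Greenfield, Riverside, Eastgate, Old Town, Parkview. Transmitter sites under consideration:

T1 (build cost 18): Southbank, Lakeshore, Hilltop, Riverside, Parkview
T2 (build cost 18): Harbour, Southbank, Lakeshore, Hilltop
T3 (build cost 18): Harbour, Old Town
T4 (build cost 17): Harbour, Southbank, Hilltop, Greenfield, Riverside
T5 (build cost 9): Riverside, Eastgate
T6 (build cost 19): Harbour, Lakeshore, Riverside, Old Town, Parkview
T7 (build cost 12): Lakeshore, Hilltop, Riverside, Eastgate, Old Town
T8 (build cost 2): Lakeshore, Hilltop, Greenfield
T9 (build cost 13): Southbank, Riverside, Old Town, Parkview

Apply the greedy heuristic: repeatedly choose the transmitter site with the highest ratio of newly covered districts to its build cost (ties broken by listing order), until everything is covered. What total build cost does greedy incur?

41

Pick 1: T8 adds 3 new (Lakeshore, Hilltop, Greenfield) at build cost 2 (ratio 3/2).
Pick 2: T9 adds 4 new (Southbank, Riverside, Old Town, Parkview) at build cost 13 (ratio 4/13).
Pick 3: T5 adds 1 new (Eastgate) at build cost 9 (ratio 1/9).
Pick 4: T4 adds 1 new (Harbour) at build cost 17 (ratio 1/17).
Greedy total build cost: 2 + 13 + 9 + 17 = 41.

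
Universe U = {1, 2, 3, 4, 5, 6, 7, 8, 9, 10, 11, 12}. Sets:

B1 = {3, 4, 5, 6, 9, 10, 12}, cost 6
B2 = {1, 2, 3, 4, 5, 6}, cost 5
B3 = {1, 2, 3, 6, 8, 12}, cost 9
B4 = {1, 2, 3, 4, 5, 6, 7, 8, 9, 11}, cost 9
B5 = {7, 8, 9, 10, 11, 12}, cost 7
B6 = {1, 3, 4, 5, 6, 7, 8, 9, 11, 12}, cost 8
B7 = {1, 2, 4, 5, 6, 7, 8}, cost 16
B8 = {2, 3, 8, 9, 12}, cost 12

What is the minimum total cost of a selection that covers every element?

12

B2, B5 cover every element at cost 5 + 7 = 12.
Any cover uses at least 2 sets; among all covering selections none totals below 12.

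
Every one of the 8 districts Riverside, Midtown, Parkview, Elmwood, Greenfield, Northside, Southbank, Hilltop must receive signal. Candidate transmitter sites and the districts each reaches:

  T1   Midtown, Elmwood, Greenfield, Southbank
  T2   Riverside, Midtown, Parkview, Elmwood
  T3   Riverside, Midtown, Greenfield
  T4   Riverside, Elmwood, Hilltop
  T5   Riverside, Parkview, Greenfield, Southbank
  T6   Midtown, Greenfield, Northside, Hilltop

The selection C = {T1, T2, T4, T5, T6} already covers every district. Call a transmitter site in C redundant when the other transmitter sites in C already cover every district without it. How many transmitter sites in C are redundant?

Drop T1: the rest still cover every district — redundant.
Drop T2: the rest still cover every district — redundant.
Drop T4: the rest still cover every district — redundant.
Drop T5: the rest still cover every district — redundant.
Drop T6: Northside uncovered — not redundant.
4 redundant: T1, T2, T4, T5.

4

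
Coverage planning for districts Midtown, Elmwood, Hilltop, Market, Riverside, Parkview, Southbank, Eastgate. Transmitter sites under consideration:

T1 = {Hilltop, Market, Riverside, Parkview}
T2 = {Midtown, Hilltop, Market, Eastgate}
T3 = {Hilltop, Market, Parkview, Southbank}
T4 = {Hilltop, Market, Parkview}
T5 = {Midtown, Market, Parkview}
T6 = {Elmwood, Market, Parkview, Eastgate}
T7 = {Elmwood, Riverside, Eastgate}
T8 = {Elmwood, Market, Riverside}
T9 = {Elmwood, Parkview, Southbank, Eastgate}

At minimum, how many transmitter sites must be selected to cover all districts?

T1, T2, T9 together cover {Midtown, Elmwood, Hilltop, Market, Riverside, Parkview, Southbank, Eastgate} — every district.
No 2 of the 9 transmitter sites cover everything (all 36 pairs fall short), so 3 is minimum.

3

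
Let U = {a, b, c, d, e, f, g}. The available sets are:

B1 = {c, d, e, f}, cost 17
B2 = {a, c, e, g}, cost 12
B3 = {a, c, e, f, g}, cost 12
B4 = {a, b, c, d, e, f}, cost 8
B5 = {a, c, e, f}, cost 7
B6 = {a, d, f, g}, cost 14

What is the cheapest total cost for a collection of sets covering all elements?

20

B2, B4 cover every element at cost 12 + 8 = 20.
Any cover uses at least 2 sets; among all covering selections none totals below 20.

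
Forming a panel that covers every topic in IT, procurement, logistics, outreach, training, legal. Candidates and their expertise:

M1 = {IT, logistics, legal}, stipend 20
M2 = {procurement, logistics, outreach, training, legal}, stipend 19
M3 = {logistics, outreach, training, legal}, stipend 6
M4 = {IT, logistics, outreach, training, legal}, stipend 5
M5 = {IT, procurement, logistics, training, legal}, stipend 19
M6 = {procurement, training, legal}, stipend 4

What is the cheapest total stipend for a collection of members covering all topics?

9

M4, M6 cover every topic at stipend 5 + 4 = 9.
Any cover uses at least 2 members; among all covering selections none totals below 9.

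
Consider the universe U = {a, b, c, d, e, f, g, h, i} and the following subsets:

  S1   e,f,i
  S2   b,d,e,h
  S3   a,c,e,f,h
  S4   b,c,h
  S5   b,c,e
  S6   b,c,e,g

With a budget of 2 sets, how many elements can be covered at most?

Choosing S2, S3 covers {a, b, c, d, e, f, h} — 7 elements.
No choice of 2 sets does better; here g, i are left uncovered.

7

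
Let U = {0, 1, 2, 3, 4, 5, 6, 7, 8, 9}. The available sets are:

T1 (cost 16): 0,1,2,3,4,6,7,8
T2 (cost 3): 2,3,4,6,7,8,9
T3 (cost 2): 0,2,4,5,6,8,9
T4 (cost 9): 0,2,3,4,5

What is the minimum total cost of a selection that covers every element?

T1, T3 cover every element at cost 16 + 2 = 18.
Any cover uses at least 2 sets; among all covering selections none totals below 18.

18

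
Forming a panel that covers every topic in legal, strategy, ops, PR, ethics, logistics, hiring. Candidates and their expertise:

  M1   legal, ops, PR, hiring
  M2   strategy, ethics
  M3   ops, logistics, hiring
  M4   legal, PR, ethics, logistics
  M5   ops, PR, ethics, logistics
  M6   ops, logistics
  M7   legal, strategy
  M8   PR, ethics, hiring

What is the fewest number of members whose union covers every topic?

3

M1, M2, M3 together cover {legal, strategy, ops, PR, ethics, logistics, hiring} — every topic.
No 2 of the 8 members cover everything (all 28 pairs fall short), so 3 is minimum.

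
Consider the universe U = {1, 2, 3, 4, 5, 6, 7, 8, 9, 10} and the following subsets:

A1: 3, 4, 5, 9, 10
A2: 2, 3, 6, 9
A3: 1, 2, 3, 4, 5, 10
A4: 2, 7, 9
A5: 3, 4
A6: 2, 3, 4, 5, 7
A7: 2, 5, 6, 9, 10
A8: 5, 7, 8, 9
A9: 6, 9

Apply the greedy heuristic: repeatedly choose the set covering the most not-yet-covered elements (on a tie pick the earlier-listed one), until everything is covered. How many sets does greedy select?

Pick 1: A3 covers 6 new elements (1, 2, 3, 4, 5, 10).
Pick 2: A8 covers 3 new elements (7, 8, 9).
Pick 3: A2 covers 1 new elements (6).
Greedy uses 3 sets.

3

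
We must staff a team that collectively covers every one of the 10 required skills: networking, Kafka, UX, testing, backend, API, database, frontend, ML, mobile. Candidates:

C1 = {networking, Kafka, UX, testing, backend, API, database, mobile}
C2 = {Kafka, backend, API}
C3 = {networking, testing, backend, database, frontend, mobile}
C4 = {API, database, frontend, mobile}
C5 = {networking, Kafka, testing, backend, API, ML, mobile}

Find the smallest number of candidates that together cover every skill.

C1, C3, C5 together cover {networking, Kafka, UX, testing, backend, API, database, frontend, ML, mobile} — every skill.
No 2 of the 5 candidates cover everything (all 10 pairs fall short), so 3 is minimum.

3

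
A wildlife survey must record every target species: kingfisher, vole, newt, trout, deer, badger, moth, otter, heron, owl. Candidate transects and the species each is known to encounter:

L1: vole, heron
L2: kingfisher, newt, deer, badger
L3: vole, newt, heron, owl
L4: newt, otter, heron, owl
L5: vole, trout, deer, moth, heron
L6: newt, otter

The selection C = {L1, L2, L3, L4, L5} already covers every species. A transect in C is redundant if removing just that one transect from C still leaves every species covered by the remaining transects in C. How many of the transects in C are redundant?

2

Drop L1: the rest still cover every species — redundant.
Drop L2: kingfisher, badger uncovered — not redundant.
Drop L3: the rest still cover every species — redundant.
Drop L4: otter uncovered — not redundant.
Drop L5: trout, moth uncovered — not redundant.
2 redundant: L1, L3.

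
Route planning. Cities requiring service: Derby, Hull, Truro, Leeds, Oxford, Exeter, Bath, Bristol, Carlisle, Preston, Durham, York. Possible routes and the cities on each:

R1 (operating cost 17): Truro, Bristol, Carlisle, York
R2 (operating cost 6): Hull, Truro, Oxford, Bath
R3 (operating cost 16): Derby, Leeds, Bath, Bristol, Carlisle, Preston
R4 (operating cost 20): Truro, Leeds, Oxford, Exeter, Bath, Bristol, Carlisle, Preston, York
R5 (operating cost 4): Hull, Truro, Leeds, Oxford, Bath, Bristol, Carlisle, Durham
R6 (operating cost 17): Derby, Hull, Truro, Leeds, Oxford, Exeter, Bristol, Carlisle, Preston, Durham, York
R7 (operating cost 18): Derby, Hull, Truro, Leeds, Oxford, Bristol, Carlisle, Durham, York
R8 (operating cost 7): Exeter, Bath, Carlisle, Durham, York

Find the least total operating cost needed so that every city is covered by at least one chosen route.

21

R5, R6 cover every city at operating cost 4 + 17 = 21.
Any cover uses at least 2 routes; among all covering selections none totals below 21.
Greedy by coverage-per-operating cost would pick R5, R8, R3 for 27 — worse than the optimum 21.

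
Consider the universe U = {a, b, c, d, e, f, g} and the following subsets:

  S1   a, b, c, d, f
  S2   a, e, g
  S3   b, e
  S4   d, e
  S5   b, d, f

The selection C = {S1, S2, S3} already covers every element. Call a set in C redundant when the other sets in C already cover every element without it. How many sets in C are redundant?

Drop S1: c, d, f uncovered — not redundant.
Drop S2: g uncovered — not redundant.
Drop S3: the rest still cover every element — redundant.
1 redundant: S3.

1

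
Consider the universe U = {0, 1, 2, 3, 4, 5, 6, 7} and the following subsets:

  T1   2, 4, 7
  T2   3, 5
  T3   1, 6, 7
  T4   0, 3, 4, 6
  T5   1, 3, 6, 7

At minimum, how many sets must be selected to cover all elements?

4

T1, T2, T3, T4 together cover {0, 1, 2, 3, 4, 5, 6, 7} — every element.
No 3 of the 5 sets cover everything (all 10 triples fall short), so 4 is minimum.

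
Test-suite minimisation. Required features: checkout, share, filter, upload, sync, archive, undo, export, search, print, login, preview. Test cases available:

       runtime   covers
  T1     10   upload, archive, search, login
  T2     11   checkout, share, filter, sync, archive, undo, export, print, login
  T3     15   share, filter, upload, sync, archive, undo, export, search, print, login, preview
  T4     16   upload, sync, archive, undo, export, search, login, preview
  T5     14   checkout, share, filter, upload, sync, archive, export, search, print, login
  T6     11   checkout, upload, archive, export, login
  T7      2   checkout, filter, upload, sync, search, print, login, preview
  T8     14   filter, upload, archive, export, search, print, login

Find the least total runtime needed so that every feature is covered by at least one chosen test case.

T2, T7 cover every feature at runtime 11 + 2 = 13.
Any cover uses at least 2 test cases; among all covering selections none totals below 13.

13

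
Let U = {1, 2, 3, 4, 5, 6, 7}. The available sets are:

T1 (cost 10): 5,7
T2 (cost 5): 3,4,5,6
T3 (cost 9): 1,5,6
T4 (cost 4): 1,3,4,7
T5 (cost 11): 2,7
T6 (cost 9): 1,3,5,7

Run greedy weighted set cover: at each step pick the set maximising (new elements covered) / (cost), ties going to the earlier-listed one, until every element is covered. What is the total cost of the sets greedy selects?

20

Pick 1: T4 adds 4 new (1, 3, 4, 7) at cost 4 (ratio 4/4).
Pick 2: T2 adds 2 new (5, 6) at cost 5 (ratio 2/5).
Pick 3: T5 adds 1 new (2) at cost 11 (ratio 1/11).
Greedy total cost: 4 + 5 + 11 = 20.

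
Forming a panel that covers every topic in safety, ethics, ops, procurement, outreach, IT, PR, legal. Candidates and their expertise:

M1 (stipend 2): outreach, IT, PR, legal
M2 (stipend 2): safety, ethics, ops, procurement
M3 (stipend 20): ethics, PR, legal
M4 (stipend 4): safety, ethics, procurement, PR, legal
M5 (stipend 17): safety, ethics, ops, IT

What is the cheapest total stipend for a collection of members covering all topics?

4

M1, M2 cover every topic at stipend 2 + 2 = 4.
Any cover uses at least 2 members; among all covering selections none totals below 4.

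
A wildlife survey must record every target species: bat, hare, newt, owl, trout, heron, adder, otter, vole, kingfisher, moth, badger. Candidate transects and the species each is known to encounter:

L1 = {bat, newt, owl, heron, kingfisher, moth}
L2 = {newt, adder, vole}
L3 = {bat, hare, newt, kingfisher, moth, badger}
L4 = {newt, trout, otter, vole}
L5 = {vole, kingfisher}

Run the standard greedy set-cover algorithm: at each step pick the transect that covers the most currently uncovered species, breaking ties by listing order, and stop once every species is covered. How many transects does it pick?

Pick 1: L1 covers 6 new species (bat, newt, owl, heron, kingfisher, moth).
Pick 2: L4 covers 3 new species (trout, otter, vole).
Pick 3: L3 covers 2 new species (hare, badger).
Pick 4: L2 covers 1 new species (adder).
Greedy uses 4 transects.

4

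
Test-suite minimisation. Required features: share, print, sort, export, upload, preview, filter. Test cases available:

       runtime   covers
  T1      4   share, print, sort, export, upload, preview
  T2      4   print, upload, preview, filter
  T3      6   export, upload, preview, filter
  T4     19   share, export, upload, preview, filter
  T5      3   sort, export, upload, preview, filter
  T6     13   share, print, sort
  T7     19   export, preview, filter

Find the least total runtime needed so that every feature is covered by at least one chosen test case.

7

T1, T5 cover every feature at runtime 4 + 3 = 7.
Any cover uses at least 2 test cases; among all covering selections none totals below 7.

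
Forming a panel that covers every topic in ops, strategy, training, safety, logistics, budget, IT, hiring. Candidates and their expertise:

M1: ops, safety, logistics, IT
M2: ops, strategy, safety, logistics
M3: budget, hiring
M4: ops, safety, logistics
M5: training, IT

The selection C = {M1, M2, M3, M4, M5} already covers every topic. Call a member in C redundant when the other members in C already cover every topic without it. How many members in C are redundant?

Drop M1: the rest still cover every topic — redundant.
Drop M2: strategy uncovered — not redundant.
Drop M3: budget, hiring uncovered — not redundant.
Drop M4: the rest still cover every topic — redundant.
Drop M5: training uncovered — not redundant.
2 redundant: M1, M4.

2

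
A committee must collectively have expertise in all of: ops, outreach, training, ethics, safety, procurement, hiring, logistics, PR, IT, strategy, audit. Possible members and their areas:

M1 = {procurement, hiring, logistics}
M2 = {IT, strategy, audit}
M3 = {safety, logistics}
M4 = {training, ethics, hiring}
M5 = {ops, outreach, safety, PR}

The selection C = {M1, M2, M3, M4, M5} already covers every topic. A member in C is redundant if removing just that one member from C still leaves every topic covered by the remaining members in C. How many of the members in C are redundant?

1

Drop M1: procurement uncovered — not redundant.
Drop M2: IT, strategy, audit uncovered — not redundant.
Drop M3: the rest still cover every topic — redundant.
Drop M4: training, ethics uncovered — not redundant.
Drop M5: ops, outreach, PR uncovered — not redundant.
1 redundant: M3.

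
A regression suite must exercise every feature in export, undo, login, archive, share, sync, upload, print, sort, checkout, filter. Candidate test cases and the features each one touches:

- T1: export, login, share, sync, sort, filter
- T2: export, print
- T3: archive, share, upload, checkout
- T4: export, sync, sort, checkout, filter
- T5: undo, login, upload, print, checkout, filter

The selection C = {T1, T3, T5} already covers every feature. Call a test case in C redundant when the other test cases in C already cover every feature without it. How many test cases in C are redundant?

0

Drop T1: export, sync, sort uncovered — not redundant.
Drop T3: archive uncovered — not redundant.
Drop T5: undo, print uncovered — not redundant.
None of the test cases in C is redundant.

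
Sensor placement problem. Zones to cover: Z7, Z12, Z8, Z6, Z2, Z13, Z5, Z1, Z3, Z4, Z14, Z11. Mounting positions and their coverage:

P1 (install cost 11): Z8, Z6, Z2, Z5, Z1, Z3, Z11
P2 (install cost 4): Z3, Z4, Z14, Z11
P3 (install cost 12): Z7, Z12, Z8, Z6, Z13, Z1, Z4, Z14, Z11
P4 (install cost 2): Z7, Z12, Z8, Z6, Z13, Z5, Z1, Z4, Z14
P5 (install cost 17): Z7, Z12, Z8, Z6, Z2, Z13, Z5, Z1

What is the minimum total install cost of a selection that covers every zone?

P1, P4 cover every zone at install cost 11 + 2 = 13.
Any cover uses at least 2 sensor positions; among all covering selections none totals below 13.
Greedy by coverage-per-install cost would pick P4, P2, P1 for 17 — worse than the optimum 13.

13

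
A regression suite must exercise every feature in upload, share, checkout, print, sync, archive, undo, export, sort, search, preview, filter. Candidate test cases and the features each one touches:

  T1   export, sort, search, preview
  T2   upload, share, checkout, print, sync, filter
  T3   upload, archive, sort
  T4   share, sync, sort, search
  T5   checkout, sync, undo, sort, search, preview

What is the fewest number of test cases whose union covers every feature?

T1, T2, T3, T5 together cover {upload, share, checkout, print, sync, archive, undo, export, sort, search, preview, filter} — every feature.
No 3 of the 5 test cases cover everything (all 10 triples fall short), so 4 is minimum.

4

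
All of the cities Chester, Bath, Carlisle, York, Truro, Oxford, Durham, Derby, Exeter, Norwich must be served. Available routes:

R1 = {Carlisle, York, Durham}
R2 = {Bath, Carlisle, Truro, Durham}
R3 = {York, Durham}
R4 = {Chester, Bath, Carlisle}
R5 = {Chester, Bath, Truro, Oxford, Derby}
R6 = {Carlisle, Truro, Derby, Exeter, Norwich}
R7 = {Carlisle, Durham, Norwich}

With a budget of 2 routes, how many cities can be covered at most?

8

Choosing R1, R5 covers {Chester, Bath, Carlisle, York, Truro, Oxford, Durham, Derby} — 8 cities.
No choice of 2 routes does better; here Exeter, Norwich are left uncovered.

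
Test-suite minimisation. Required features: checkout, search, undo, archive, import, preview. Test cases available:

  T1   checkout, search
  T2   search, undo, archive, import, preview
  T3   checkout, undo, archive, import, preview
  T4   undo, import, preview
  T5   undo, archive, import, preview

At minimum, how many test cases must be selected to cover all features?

T1, T2 together cover {checkout, search, undo, archive, import, preview} — every feature.
No single test case contains all 6 features, so 2 is optimal.

2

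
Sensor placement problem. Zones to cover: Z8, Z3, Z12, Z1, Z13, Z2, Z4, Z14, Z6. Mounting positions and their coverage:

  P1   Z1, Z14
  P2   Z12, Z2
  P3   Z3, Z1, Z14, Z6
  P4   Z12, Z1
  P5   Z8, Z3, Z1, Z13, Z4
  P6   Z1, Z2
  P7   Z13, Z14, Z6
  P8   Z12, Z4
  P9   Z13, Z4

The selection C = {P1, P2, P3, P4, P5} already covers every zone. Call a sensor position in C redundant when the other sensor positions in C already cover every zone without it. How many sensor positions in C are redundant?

2

Drop P1: the rest still cover every zone — redundant.
Drop P2: Z2 uncovered — not redundant.
Drop P3: Z6 uncovered — not redundant.
Drop P4: the rest still cover every zone — redundant.
Drop P5: Z8, Z13, Z4 uncovered — not redundant.
2 redundant: P1, P4.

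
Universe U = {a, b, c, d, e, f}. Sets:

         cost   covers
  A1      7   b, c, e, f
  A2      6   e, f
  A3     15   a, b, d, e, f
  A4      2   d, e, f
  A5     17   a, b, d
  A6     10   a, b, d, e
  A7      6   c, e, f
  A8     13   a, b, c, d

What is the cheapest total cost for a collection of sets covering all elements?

15

A4, A8 cover every element at cost 2 + 13 = 15.
Any cover uses at least 2 sets; among all covering selections none totals below 15.
Greedy by coverage-per-cost would pick A4, A1, A6 for 19 — worse than the optimum 15.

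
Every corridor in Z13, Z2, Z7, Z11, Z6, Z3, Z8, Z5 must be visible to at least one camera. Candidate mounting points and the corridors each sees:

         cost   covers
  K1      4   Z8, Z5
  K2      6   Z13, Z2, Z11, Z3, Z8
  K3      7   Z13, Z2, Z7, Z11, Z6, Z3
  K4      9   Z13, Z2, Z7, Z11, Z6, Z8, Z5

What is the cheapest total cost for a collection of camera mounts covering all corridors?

K1, K3 cover every corridor at cost 4 + 7 = 11.
Any cover uses at least 2 camera mounts; among all covering selections none totals below 11.

11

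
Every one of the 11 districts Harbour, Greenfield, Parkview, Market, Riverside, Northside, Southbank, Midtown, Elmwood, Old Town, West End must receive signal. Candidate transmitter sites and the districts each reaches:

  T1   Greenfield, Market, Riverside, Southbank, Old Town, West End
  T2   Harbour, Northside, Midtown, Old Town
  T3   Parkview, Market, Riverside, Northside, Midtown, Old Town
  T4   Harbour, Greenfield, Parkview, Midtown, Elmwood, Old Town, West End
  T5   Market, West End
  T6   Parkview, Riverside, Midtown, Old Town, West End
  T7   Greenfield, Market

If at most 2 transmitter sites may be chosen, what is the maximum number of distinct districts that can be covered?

Choosing T1, T4 covers {Harbour, Greenfield, Parkview, Market, Riverside, Southbank, Midtown, Elmwood, Old Town, West End} — 10 districts.
No choice of 2 transmitter sites does better; here Northside is left uncovered.

10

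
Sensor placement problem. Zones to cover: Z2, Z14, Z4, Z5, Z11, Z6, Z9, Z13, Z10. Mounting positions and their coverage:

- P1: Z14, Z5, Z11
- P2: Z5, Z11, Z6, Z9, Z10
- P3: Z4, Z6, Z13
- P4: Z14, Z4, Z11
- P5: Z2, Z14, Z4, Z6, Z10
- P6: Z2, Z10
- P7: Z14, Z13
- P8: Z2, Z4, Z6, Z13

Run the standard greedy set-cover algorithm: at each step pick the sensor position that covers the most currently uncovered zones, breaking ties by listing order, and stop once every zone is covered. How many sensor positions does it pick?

3

Pick 1: P2 covers 5 new zones (Z5, Z11, Z6, Z9, Z10).
Pick 2: P5 covers 3 new zones (Z2, Z14, Z4).
Pick 3: P3 covers 1 new zones (Z13).
Greedy uses 3 sensor positions.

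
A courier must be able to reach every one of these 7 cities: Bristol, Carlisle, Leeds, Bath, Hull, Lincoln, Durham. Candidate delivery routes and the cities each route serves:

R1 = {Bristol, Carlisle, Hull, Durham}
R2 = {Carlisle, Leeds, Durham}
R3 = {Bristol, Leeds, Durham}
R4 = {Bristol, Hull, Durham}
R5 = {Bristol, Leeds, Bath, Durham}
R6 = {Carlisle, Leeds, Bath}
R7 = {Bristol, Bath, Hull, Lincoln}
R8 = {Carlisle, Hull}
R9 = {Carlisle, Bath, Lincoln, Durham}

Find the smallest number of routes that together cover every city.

2

R2, R7 together cover {Bristol, Carlisle, Leeds, Bath, Hull, Lincoln, Durham} — every city.
No single route contains all 7 cities, so 2 is optimal.
Greedy (largest uncovered first) would take R1, R5, R7 — 3 routes — but 2 suffice.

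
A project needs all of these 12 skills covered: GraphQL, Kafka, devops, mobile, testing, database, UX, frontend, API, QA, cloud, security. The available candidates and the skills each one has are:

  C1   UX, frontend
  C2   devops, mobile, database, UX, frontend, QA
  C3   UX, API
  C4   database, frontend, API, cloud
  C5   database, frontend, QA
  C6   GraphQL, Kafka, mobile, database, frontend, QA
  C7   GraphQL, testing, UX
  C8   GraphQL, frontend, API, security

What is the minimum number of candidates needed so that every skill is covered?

5

C2, C4, C6, C7, C8 together cover {GraphQL, Kafka, devops, mobile, testing, database, UX, frontend, API, QA, cloud, security} — every skill.
No 4 of the 8 candidates cover everything (all 70 size-4 selections fall short), so 5 is minimum.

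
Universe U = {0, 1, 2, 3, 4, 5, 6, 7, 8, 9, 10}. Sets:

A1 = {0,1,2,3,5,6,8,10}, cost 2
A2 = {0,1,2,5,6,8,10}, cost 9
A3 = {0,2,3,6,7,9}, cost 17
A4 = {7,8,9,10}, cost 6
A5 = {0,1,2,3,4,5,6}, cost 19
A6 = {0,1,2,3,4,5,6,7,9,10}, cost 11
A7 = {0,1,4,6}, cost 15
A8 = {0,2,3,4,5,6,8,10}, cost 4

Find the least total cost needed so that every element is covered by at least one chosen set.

A1, A4, A8 cover every element at cost 2 + 6 + 4 = 12.
Any cover uses at least 2 sets; among all covering selections none totals below 12.

12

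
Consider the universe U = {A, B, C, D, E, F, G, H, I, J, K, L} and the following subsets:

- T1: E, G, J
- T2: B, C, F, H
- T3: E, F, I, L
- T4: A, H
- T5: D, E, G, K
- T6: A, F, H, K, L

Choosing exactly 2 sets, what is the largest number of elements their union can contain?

Choosing T1, T6 covers {A, E, F, G, H, J, K, L} — 8 elements.
No choice of 2 sets does better; here B, C, D, I are left uncovered.

8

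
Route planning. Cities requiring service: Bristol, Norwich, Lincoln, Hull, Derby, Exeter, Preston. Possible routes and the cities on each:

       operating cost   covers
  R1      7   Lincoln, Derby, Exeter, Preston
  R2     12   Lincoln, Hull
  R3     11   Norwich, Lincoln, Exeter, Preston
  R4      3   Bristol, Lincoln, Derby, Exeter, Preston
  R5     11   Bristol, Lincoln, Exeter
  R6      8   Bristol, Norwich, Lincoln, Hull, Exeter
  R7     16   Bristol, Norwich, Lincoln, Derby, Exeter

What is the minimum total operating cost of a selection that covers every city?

R4, R6 cover every city at operating cost 3 + 8 = 11.
Any cover uses at least 2 routes; among all covering selections none totals below 11.

11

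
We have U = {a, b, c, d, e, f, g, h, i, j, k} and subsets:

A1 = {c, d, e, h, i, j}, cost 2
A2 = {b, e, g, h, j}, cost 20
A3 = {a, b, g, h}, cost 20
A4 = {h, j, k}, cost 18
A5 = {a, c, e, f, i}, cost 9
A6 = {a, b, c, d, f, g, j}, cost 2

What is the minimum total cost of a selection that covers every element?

A1, A4, A6 cover every element at cost 2 + 18 + 2 = 22.
Any cover uses at least 3 sets; among all covering selections none totals below 22.

22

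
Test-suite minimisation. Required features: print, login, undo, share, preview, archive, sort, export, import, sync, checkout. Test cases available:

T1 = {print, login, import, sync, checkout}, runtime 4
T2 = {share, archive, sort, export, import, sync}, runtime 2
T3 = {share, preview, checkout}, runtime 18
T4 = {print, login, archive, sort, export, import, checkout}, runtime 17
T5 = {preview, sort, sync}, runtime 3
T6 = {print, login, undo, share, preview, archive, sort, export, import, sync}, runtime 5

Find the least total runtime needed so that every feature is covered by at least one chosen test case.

T1, T6 cover every feature at runtime 4 + 5 = 9.
Any cover uses at least 2 test cases; among all covering selections none totals below 9.

9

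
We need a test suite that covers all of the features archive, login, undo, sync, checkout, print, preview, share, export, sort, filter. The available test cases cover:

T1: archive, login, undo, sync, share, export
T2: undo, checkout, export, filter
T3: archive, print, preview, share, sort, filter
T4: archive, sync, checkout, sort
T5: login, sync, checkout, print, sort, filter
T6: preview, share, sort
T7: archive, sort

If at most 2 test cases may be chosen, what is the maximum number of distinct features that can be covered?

Choosing T1, T3 covers {archive, login, undo, sync, print, preview, share, export, sort, filter} — 10 features.
No choice of 2 test cases does better; here checkout is left uncovered.

10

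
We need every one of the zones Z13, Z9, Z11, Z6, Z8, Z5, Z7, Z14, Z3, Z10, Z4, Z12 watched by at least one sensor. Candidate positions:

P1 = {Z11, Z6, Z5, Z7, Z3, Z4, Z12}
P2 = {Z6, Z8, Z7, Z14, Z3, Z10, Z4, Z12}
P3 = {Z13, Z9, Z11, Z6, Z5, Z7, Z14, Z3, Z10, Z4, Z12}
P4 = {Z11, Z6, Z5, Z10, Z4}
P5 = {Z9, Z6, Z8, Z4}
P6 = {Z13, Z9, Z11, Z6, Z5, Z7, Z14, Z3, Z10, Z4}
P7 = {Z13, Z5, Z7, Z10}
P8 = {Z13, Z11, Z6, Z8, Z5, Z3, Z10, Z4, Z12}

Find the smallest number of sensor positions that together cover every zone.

2

P2, P3 together cover {Z13, Z9, Z11, Z6, Z8, Z5, Z7, Z14, Z3, Z10, Z4, Z12} — every zone.
No single sensor position contains all 12 zones, so 2 is optimal.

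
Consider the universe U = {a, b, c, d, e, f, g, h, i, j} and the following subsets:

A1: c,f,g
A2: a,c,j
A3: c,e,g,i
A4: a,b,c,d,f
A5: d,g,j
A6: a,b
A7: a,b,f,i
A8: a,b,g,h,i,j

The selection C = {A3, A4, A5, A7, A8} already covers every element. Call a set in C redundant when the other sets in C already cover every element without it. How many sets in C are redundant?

3

Drop A3: e uncovered — not redundant.
Drop A4: the rest still cover every element — redundant.
Drop A5: the rest still cover every element — redundant.
Drop A7: the rest still cover every element — redundant.
Drop A8: h uncovered — not redundant.
3 redundant: A4, A5, A7.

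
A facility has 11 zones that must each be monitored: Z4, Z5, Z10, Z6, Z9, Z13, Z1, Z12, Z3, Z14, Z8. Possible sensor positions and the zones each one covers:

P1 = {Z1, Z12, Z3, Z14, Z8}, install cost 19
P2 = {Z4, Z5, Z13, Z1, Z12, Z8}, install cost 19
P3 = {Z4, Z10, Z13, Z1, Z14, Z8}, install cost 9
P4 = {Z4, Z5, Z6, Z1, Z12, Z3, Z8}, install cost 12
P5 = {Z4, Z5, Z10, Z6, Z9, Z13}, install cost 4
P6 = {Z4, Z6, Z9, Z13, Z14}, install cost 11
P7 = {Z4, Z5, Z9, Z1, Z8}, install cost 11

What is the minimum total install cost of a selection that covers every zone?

P1, P5 cover every zone at install cost 19 + 4 = 23.
Any cover uses at least 2 sensor positions; among all covering selections none totals below 23.
Greedy by coverage-per-install cost would pick P5, P3, P4 for 25 — worse than the optimum 23.

23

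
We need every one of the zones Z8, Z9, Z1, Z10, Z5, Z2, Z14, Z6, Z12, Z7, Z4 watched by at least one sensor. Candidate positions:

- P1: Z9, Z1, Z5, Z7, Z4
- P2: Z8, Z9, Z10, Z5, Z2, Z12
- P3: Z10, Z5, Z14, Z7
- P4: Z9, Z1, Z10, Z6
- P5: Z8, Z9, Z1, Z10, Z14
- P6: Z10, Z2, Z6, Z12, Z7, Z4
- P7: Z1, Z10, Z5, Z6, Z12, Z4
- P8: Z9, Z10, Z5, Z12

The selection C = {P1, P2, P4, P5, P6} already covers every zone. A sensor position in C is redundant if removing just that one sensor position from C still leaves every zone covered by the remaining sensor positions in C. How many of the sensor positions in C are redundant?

4

Drop P1: the rest still cover every zone — redundant.
Drop P2: the rest still cover every zone — redundant.
Drop P4: the rest still cover every zone — redundant.
Drop P5: Z14 uncovered — not redundant.
Drop P6: the rest still cover every zone — redundant.
4 redundant: P1, P2, P4, P6.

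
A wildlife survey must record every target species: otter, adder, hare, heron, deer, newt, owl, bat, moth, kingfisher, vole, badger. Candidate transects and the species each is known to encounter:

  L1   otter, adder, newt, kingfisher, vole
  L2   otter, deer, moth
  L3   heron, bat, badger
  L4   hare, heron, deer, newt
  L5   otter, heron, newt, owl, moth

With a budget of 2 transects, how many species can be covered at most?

Choosing L1, L3 covers {otter, adder, heron, newt, bat, kingfisher, vole, badger} — 8 species.
No choice of 2 transects does better; here hare, deer, owl, moth are left uncovered.

8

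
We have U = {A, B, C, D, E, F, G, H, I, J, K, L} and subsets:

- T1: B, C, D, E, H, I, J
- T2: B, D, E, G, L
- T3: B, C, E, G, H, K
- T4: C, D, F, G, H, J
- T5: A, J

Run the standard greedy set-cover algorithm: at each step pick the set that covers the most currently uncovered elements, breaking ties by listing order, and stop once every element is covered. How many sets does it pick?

Pick 1: T1 covers 7 new elements (B, C, D, E, H, I, J).
Pick 2: T2 covers 2 new elements (G, L).
Pick 3: T3 covers 1 new elements (K).
Pick 4: T4 covers 1 new elements (F).
Pick 5: T5 covers 1 new elements (A).
Greedy uses 5 sets.

5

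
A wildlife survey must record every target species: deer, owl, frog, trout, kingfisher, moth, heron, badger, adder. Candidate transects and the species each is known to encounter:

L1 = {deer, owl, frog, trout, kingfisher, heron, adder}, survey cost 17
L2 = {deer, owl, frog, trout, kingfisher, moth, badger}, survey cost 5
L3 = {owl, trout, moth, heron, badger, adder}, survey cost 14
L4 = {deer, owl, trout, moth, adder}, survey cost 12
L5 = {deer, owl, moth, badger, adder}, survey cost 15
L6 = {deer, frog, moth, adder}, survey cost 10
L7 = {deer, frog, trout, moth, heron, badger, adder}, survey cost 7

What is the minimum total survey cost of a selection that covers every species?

L2, L7 cover every species at survey cost 5 + 7 = 12.
Any cover uses at least 2 transects; among all covering selections none totals below 12.

12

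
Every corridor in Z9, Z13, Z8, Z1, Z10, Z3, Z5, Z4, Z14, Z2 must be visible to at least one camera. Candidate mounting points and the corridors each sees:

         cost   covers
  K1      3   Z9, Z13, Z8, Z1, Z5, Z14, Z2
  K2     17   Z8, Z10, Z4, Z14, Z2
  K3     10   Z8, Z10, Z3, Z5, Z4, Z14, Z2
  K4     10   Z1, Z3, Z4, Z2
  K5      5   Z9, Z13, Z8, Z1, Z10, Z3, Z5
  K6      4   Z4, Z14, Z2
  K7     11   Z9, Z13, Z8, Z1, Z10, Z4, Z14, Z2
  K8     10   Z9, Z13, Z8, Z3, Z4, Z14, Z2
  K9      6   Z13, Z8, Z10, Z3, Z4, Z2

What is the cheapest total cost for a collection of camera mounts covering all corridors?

K1, K9 cover every corridor at cost 3 + 6 = 9.
Any cover uses at least 2 camera mounts; among all covering selections none totals below 9.

9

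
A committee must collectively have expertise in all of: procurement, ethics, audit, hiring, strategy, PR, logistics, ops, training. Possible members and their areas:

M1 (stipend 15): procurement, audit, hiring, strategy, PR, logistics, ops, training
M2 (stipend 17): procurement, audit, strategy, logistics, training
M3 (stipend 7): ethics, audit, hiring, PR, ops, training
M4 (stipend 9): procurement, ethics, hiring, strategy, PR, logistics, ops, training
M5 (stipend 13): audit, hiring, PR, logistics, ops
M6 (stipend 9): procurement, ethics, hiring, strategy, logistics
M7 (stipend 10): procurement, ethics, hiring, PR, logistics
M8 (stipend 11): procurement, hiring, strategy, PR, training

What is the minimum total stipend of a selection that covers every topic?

16

M3, M4 cover every topic at stipend 7 + 9 = 16.
Any cover uses at least 2 members; among all covering selections none totals below 16.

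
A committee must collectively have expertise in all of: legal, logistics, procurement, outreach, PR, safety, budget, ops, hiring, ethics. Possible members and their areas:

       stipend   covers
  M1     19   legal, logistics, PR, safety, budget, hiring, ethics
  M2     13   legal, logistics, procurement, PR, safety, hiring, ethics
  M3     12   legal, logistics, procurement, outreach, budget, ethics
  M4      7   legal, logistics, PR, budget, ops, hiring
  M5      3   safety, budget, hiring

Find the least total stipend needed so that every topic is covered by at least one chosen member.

22

M3, M4, M5 cover every topic at stipend 12 + 7 + 3 = 22.
Any cover uses at least 3 members; among all covering selections none totals below 22.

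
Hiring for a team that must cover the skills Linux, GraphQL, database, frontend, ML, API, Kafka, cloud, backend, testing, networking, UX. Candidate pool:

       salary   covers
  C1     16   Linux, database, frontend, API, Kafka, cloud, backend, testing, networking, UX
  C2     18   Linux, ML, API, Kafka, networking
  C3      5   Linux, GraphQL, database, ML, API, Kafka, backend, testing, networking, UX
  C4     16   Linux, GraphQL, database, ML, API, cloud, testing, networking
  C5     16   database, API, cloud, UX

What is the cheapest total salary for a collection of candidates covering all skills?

21

C1, C3 cover every skill at salary 16 + 5 = 21.
Any cover uses at least 2 candidates; among all covering selections none totals below 21.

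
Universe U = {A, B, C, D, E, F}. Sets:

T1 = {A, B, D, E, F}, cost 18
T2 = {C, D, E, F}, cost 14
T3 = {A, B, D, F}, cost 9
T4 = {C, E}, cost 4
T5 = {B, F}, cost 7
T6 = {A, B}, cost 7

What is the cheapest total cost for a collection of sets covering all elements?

T3, T4 cover every element at cost 9 + 4 = 13.
Any cover uses at least 2 sets; among all covering selections none totals below 13.

13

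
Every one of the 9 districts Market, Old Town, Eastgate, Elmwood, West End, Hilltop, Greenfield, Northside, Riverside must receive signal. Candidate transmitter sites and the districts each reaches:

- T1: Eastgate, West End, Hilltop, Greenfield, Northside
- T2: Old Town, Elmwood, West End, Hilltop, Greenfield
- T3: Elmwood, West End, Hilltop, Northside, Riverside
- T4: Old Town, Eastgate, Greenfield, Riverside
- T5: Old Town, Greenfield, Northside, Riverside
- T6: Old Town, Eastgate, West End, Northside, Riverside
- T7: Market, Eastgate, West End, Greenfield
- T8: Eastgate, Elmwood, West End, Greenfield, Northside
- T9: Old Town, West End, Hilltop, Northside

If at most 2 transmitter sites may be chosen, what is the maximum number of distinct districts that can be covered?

Choosing T2, T6 covers {Old Town, Eastgate, Elmwood, West End, Hilltop, Greenfield, Northside, Riverside} — 8 districts.
No choice of 2 transmitter sites does better; here Market is left uncovered.

8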